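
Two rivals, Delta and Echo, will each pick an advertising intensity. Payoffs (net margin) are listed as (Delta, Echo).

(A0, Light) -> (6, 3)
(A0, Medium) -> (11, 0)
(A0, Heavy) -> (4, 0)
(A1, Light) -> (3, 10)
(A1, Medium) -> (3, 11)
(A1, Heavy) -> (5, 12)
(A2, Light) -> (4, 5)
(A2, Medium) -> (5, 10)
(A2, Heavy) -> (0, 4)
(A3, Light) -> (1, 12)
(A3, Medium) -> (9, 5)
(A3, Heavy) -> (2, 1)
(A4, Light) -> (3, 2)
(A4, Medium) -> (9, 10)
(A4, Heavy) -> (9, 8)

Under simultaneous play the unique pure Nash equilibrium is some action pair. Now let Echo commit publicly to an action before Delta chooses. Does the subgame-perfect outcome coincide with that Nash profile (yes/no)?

Backward induction with Echo moving first.
- Light → Delta plays A0 (best of 6, 3, 4, 1, 3); Echo gets 3.
- Medium → Delta plays A0 (best of 11, 3, 5, 9, 9); Echo gets 0.
- Heavy → Delta plays A4 (best of 4, 5, 0, 2, 9); Echo gets 8.
Maximizing over 3, 0, 8, Echo chooses Heavy. Subgame-perfect outcome: (A4, Heavy) with payoffs (9, 8).
Now find the simultaneous Nash equilibrium.
Delta's best replies: Light→A0; Medium→A0; Heavy→A4.
Echo's best replies: A0→Light; A1→Heavy; A2→Medium; A3→Light; A4→Medium.
The unique mutual best reply is (A0, Light), giving (6, 3).
Sequential outcome (A4, Heavy) differs from the Nash profile (A0, Light).

no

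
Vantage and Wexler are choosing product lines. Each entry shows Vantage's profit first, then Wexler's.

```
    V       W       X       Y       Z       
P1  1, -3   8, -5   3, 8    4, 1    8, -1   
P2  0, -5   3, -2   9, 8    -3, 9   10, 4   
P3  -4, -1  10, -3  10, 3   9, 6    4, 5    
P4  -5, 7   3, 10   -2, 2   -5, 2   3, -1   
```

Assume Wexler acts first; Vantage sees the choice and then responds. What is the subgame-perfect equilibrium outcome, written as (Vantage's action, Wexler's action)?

Vantage best-responds to each possible Wexler move:
- V → Vantage plays P1 (best of 1, 0, -4, -5); Wexler gets -3.
- W → Vantage plays P3 (best of 8, 3, 10, 3); Wexler gets -3.
- X → Vantage plays P3 (best of 3, 9, 10, -2); Wexler gets 3.
- Y → Vantage plays P3 (best of 4, -3, 9, -5); Wexler gets 6.
- Z → Vantage plays P2 (best of 8, 10, 4, 3); Wexler gets 4.
Among -3, -3, 3, 6, 4, the best is 6 at Y. Subgame-perfect outcome: (P3, Y) with payoffs (9, 6).

(P3, Y)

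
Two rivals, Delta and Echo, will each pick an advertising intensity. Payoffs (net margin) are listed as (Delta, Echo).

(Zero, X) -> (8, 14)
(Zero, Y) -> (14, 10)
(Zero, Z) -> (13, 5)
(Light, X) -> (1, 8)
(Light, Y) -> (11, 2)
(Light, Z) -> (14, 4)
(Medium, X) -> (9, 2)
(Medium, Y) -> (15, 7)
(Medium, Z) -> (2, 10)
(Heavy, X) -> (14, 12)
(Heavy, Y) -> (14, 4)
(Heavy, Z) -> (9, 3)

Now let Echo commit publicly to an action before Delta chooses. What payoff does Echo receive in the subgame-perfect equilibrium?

Delta best-responds to each possible Echo move:
- X: Delta compares 8, 1, 9, 14 and picks Heavy; Echo would get 12.
- Y: Delta compares 14, 11, 15, 14 and picks Medium; Echo would get 7.
- Z: Delta compares 13, 14, 2, 9 and picks Light; Echo would get 4.
Among 12, 7, 4, the best is 12 at X. Subgame-perfect outcome: (Heavy, X) with payoffs (14, 12).

12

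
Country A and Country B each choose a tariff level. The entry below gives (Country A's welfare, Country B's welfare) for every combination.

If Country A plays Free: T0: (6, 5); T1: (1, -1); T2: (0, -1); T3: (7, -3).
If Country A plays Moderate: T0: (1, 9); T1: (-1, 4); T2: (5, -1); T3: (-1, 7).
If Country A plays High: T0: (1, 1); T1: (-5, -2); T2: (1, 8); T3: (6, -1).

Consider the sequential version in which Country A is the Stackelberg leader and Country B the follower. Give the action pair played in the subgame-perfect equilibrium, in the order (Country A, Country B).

(Free, T0)

Work backward from Country B's decision.
- Free: BR = T0, leader payoff 6.
- Moderate: BR = T0, leader payoff 1.
- High: BR = T2, leader payoff 1.
Among 6, 1, 1, the best is 6 at Free. Subgame-perfect outcome: (Free, T0) with payoffs (6, 5).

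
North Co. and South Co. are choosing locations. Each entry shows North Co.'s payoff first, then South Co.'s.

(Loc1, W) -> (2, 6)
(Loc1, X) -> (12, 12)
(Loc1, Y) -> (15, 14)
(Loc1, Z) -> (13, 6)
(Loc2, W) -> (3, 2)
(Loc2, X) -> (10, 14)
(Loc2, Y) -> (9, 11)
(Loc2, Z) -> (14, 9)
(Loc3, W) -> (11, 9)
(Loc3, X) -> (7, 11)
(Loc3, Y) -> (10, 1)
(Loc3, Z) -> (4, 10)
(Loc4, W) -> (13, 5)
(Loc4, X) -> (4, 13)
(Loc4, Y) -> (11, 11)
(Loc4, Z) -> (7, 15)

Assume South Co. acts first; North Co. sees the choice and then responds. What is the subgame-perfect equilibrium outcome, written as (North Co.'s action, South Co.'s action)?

North Co. best-responds to each possible South Co. move:
- W: North Co. compares 2, 3, 11, 13 and picks Loc4; South Co. would get 5.
- X: North Co. compares 12, 10, 7, 4 and picks Loc1; South Co. would get 12.
- Y: North Co. compares 15, 9, 10, 11 and picks Loc1; South Co. would get 14.
- Z: North Co. compares 13, 14, 4, 7 and picks Loc2; South Co. would get 9.
Among 5, 12, 14, 9, the best is 14 at Y. Subgame-perfect outcome: (Loc1, Y) with payoffs (15, 14).

(Loc1, Y)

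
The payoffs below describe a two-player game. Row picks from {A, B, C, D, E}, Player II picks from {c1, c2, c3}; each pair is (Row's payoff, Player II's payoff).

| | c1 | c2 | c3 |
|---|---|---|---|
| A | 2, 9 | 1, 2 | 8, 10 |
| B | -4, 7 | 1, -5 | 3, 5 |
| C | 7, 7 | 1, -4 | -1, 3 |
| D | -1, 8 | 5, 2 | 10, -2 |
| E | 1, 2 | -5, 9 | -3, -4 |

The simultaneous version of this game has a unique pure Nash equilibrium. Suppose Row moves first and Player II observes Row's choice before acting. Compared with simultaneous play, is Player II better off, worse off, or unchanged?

better off

Solve by backward induction (Row leads).
- A → Player II plays c3 (best of 9, 2, 10); Row gets 8.
- B → Player II plays c1 (best of 7, -5, 5); Row gets -4.
- C → Player II plays c1 (best of 7, -4, 3); Row gets 7.
- D → Player II plays c1 (best of 8, 2, -2); Row gets -1.
- E → Player II plays c2 (best of 2, 9, -4); Row gets -5.
Row's induced payoffs are 8, -4, 7, -1, -5, so Row commits to A. Subgame-perfect outcome: (A, c3) with payoffs (8, 10).
Now find the simultaneous Nash equilibrium.
Row's best replies: c1→C; c2→D; c3→D.
Player II's best replies: A→c3; B→c1; C→c1; D→c1; E→c2.
Only (C, c1) has each player best-responding; Nash payoffs (7, 7).
Player II earns 10 sequentially versus 7 at the Nash outcome: better off.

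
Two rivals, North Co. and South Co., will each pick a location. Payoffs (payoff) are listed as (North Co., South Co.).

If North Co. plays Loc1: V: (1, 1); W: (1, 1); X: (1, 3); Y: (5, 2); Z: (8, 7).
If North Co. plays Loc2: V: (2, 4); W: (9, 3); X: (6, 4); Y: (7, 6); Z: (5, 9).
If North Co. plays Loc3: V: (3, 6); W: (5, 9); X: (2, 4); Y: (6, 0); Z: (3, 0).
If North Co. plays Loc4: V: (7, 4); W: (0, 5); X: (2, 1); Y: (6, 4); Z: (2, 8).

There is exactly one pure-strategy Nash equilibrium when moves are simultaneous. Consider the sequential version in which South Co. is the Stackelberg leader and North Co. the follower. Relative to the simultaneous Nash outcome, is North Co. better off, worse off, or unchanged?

unchanged

Solve by backward induction (South Co. leads).
- V → North Co. plays Loc4 (best of 1, 2, 3, 7); South Co. gets 4.
- W → North Co. plays Loc2 (best of 1, 9, 5, 0); South Co. gets 3.
- X → North Co. plays Loc2 (best of 1, 6, 2, 2); South Co. gets 4.
- Y → North Co. plays Loc2 (best of 5, 7, 6, 6); South Co. gets 6.
- Z → North Co. plays Loc1 (best of 8, 5, 3, 2); South Co. gets 7.
South Co.'s induced payoffs are 4, 3, 4, 6, 7, so South Co. commits to Z. Subgame-perfect outcome: (Loc1, Z) with payoffs (8, 7).
For the simultaneous game, intersect best replies.
North Co.'s best replies: V→Loc4; W→Loc2; X→Loc2; Y→Loc2; Z→Loc1.
South Co.'s best replies: Loc1→Z; Loc2→Z; Loc3→W; Loc4→Z.
Only (Loc1, Z) has each player best-responding; Nash payoffs (8, 7).
North Co. earns 8 sequentially versus 8 at the Nash outcome: unchanged.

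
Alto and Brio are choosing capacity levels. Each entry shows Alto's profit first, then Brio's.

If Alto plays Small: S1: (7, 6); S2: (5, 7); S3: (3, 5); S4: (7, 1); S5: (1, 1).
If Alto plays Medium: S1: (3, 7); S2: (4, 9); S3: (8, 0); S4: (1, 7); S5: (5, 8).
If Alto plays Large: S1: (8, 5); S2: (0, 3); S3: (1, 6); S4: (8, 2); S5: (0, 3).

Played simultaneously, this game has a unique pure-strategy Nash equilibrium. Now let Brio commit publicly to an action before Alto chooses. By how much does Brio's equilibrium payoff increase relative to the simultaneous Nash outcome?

Solve by backward induction (Brio leads).
- S1: Alto compares 7, 3, 8 and picks Large; Brio would get 5.
- S2: Alto compares 5, 4, 0 and picks Small; Brio would get 7.
- S3: Alto compares 3, 8, 1 and picks Medium; Brio would get 0.
- S4: Alto compares 7, 1, 8 and picks Large; Brio would get 2.
- S5: Alto compares 1, 5, 0 and picks Medium; Brio would get 8.
Brio's induced payoffs are 5, 7, 0, 2, 8, so Brio commits to S5. Subgame-perfect outcome: (Medium, S5) with payoffs (5, 8).
Now find the simultaneous Nash equilibrium.
Alto's best replies: S1→Large; S2→Small; S3→Medium; S4→Large; S5→Medium.
Brio's best replies: Small→S2; Medium→S2; Large→S3.
Only (Small, S2) has each player best-responding; Nash payoffs (5, 7).
Brio's commitment gain: 8 − 7 = 1.

1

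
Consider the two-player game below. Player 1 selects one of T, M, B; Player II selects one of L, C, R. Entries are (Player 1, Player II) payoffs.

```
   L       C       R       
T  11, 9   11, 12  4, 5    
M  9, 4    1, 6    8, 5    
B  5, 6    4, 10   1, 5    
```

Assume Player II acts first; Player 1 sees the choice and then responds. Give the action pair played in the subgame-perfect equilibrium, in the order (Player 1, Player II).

Solve by backward induction (Player II leads).
- L: Player 1 compares 11, 9, 5 and picks T; Player II would get 9.
- C: Player 1 compares 11, 1, 4 and picks T; Player II would get 12.
- R: Player 1 compares 4, 8, 1 and picks M; Player II would get 5.
Player II's induced payoffs are 9, 12, 5, so Player II commits to C. Subgame-perfect outcome: (T, C) with payoffs (11, 12).

(T, C)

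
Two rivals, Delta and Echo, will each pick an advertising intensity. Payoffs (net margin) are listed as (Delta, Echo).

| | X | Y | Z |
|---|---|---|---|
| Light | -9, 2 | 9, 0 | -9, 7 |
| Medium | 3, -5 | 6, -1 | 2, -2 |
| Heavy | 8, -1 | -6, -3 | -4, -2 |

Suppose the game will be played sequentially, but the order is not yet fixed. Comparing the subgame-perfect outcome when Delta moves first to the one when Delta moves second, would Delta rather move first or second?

second

If Delta leads: Echo's best replies are Light→Z, Medium→Y, Heavy→X; Delta's induced payoffs -9, 6, 8; outcome (Heavy, X), payoffs (8, -1).
If Echo leads: Delta's best replies are X→Heavy, Y→Light, Z→Medium; Echo's induced payoffs -1, 0, -2; outcome (Light, Y), payoffs (9, 0).
Delta gets 8 moving first and 9 moving second, so Delta prefers to move second.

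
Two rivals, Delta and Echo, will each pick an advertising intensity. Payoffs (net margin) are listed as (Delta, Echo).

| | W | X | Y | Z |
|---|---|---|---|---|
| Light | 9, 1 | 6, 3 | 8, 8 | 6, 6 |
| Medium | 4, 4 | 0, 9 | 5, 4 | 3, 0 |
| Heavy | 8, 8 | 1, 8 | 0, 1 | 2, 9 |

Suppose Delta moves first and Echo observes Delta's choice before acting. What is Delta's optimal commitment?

Echo best-responds to each possible Delta move:
- Light: Echo compares 1, 3, 8, 6 and picks Y; Delta would get 8.
- Medium: Echo compares 4, 9, 4, 0 and picks X; Delta would get 0.
- Heavy: Echo compares 8, 8, 1, 9 and picks Z; Delta would get 2.
Maximizing over 8, 0, 2, Delta chooses Light. Subgame-perfect outcome: (Light, Y) with payoffs (8, 8).

Light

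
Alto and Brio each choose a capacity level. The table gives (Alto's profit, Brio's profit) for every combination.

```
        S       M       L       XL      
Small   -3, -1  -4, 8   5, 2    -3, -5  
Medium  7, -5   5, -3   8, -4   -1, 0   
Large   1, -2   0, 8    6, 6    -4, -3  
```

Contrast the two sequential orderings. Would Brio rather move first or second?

second

If Alto leads: Brio's best replies are Small→M, Medium→XL, Large→M; Alto's induced payoffs -4, -1, 0; outcome (Large, M), payoffs (0, 8).
If Brio leads: Alto's best replies are S→Medium, M→Medium, L→Medium, XL→Medium; Brio's induced payoffs -5, -3, -4, 0; outcome (Medium, XL), payoffs (-1, 0).
Brio gets 0 moving first and 8 moving second, so Brio prefers to move second.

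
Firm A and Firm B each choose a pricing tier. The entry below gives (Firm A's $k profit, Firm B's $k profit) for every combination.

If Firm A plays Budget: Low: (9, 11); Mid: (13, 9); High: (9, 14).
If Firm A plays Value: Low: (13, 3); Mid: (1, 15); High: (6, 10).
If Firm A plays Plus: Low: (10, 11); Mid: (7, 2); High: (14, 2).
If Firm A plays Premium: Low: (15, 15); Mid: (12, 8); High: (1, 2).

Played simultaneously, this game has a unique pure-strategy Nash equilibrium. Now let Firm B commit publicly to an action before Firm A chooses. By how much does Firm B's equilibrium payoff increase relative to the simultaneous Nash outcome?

Work backward from Firm A's decision.
- Low: BR = Premium, leader payoff 15.
- Mid: BR = Budget, leader payoff 9.
- High: BR = Plus, leader payoff 2.
Firm B's induced payoffs are 15, 9, 2, so Firm B commits to Low. Subgame-perfect outcome: (Premium, Low) with payoffs (15, 15).
Under simultaneous play:
Firm A's best replies: Low→Premium; Mid→Budget; High→Plus.
Firm B's best replies: Budget→High; Value→Mid; Plus→Low; Premium→Low.
The unique mutual best reply is (Premium, Low), giving (15, 15).
Firm B's commitment gain: 15 − 15 = 0.

0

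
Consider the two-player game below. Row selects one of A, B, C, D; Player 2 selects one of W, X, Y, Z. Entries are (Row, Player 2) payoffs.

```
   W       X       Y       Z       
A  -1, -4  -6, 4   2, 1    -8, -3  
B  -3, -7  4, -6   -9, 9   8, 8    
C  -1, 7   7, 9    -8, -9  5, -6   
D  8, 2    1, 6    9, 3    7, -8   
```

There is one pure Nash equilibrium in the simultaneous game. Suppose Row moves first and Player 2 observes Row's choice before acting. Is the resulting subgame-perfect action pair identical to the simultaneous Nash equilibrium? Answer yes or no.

Solve by backward induction (Row leads).
- A: BR = X, leader payoff -6.
- B: BR = Y, leader payoff -9.
- C: BR = X, leader payoff 7.
- D: BR = X, leader payoff 1.
Row's induced payoffs are -6, -9, 7, 1, so Row commits to C. Subgame-perfect outcome: (C, X) with payoffs (7, 9).
Under simultaneous play:
Row's best replies: W→D; X→C; Y→D; Z→B.
Player 2's best replies: A→X; B→Y; C→X; D→X.
The unique mutual best reply is (C, X), giving (7, 9).
Sequential outcome (C, X) coincides with the Nash profile (C, X).

yes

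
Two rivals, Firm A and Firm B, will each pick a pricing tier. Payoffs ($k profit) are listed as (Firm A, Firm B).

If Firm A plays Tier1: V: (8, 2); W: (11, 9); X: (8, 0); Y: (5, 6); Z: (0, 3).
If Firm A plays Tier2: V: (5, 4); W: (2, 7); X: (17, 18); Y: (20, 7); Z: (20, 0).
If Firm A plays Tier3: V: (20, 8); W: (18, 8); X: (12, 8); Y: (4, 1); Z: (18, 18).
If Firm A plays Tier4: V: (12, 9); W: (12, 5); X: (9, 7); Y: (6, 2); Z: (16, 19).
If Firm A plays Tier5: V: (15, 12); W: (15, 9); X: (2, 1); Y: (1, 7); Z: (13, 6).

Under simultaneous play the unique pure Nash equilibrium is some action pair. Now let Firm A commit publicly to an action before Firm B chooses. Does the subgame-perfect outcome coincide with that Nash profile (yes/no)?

no

Backward induction with Firm A moving first.
- Tier1 → Firm B plays W (best of 2, 9, 0, 6, 3); Firm A gets 11.
- Tier2 → Firm B plays X (best of 4, 7, 18, 7, 0); Firm A gets 17.
- Tier3 → Firm B plays Z (best of 8, 8, 8, 1, 18); Firm A gets 18.
- Tier4 → Firm B plays Z (best of 9, 5, 7, 2, 19); Firm A gets 16.
- Tier5 → Firm B plays V (best of 12, 9, 1, 7, 6); Firm A gets 15.
Maximizing over 11, 17, 18, 16, 15, Firm A chooses Tier3. Subgame-perfect outcome: (Tier3, Z) with payoffs (18, 18).
For the simultaneous game, intersect best replies.
Firm A's best replies: V→Tier3; W→Tier3; X→Tier2; Y→Tier2; Z→Tier2.
Firm B's best replies: Tier1→W; Tier2→X; Tier3→Z; Tier4→Z; Tier5→V.
Only (Tier2, X) has each player best-responding; Nash payoffs (17, 18).
Sequential outcome (Tier3, Z) differs from the Nash profile (Tier2, X).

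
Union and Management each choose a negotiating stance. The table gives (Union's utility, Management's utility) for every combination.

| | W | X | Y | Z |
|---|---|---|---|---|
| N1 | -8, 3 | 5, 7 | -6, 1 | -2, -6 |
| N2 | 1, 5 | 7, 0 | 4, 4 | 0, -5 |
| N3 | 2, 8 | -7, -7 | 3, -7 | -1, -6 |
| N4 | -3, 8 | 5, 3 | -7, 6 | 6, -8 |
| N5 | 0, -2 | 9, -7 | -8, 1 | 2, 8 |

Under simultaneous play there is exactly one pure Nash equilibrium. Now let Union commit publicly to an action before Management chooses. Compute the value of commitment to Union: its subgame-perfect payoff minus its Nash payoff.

3

Work backward from Management's decision.
- N1: BR = X, leader payoff 5.
- N2: BR = W, leader payoff 1.
- N3: BR = W, leader payoff 2.
- N4: BR = W, leader payoff -3.
- N5: BR = Z, leader payoff 2.
Among 5, 1, 2, -3, 2, the best is 5 at N1. Subgame-perfect outcome: (N1, X) with payoffs (5, 7).
Now find the simultaneous Nash equilibrium.
Union's best replies: W→N3; X→N5; Y→N2; Z→N4.
Management's best replies: N1→X; N2→W; N3→W; N4→W; N5→Z.
Only (N3, W) has each player best-responding; Nash payoffs (2, 8).
Union's commitment gain: 5 − 2 = 3.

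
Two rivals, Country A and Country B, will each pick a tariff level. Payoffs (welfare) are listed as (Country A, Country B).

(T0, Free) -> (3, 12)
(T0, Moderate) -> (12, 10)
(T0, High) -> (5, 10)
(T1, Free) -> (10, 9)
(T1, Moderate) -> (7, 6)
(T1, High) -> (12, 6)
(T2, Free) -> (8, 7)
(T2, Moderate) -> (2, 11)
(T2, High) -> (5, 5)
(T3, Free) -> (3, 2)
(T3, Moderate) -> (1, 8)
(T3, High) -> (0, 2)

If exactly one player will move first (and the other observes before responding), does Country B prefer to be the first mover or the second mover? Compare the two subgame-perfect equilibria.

If Country A leads: Country B's best replies are T0→Free, T1→Free, T2→Moderate, T3→Moderate; Country A's induced payoffs 3, 10, 2, 1; outcome (T1, Free), payoffs (10, 9).
If Country B leads: Country A's best replies are Free→T1, Moderate→T0, High→T1; Country B's induced payoffs 9, 10, 6; outcome (T0, Moderate), payoffs (12, 10).
Country B gets 10 moving first and 9 moving second, so Country B prefers to move first.

first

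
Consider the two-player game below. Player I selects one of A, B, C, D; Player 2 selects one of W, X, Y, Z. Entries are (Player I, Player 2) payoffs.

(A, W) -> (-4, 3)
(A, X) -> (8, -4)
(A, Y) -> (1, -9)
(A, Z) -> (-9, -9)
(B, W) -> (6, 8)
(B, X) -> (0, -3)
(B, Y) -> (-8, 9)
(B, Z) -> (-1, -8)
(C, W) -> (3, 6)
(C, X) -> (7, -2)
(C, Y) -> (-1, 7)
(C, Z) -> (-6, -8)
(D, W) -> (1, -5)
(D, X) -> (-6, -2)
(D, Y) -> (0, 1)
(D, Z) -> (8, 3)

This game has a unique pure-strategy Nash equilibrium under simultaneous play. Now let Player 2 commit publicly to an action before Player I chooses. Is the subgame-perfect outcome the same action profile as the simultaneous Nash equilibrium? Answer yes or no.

no

Backward induction with Player 2 moving first.
- W → Player I plays B (best of -4, 6, 3, 1); Player 2 gets 8.
- X → Player I plays A (best of 8, 0, 7, -6); Player 2 gets -4.
- Y → Player I plays A (best of 1, -8, -1, 0); Player 2 gets -9.
- Z → Player I plays D (best of -9, -1, -6, 8); Player 2 gets 3.
Among 8, -4, -9, 3, the best is 8 at W. Subgame-perfect outcome: (B, W) with payoffs (6, 8).
Now find the simultaneous Nash equilibrium.
Player I's best replies: W→B; X→A; Y→A; Z→D.
Player 2's best replies: A→W; B→Y; C→Y; D→Z.
The unique mutual best reply is (D, Z), giving (8, 3).
Sequential outcome (B, W) differs from the Nash profile (D, Z).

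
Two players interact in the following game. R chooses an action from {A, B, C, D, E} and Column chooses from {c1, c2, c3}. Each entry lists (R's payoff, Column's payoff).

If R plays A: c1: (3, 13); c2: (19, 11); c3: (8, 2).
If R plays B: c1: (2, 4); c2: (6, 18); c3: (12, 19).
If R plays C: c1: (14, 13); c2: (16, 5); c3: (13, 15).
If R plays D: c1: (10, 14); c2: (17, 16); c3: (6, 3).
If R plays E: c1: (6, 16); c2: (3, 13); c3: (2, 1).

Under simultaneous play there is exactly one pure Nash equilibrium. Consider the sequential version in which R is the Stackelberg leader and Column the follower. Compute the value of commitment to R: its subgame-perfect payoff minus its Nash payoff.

4

Work backward from Column's decision.
- A → Column plays c1 (best of 13, 11, 2); R gets 3.
- B → Column plays c3 (best of 4, 18, 19); R gets 12.
- C → Column plays c3 (best of 13, 5, 15); R gets 13.
- D → Column plays c2 (best of 14, 16, 3); R gets 17.
- E → Column plays c1 (best of 16, 13, 1); R gets 6.
Maximizing over 3, 12, 13, 17, 6, R chooses D. Subgame-perfect outcome: (D, c2) with payoffs (17, 16).
Now find the simultaneous Nash equilibrium.
R's best replies: c1→C; c2→A; c3→C.
Column's best replies: A→c1; B→c3; C→c3; D→c2; E→c1.
Only (C, c3) has each player best-responding; Nash payoffs (13, 15).
R's commitment gain: 17 − 13 = 4.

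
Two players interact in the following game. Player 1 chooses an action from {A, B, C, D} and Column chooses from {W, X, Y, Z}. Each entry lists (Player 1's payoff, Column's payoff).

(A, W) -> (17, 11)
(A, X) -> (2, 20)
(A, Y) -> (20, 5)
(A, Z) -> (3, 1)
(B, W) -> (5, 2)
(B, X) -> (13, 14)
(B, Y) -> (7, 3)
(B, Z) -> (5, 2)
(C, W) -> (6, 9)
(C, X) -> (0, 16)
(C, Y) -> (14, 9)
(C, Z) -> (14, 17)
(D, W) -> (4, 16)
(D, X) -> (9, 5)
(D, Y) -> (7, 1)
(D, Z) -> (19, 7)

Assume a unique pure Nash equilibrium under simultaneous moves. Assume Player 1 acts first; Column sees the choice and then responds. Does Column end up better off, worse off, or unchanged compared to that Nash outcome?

better off

Backward induction with Player 1 moving first.
- A: Column compares 11, 20, 5, 1 and picks X; Player 1 would get 2.
- B: Column compares 2, 14, 3, 2 and picks X; Player 1 would get 13.
- C: Column compares 9, 16, 9, 17 and picks Z; Player 1 would get 14.
- D: Column compares 16, 5, 1, 7 and picks W; Player 1 would get 4.
Among 2, 13, 14, 4, the best is 14 at C. Subgame-perfect outcome: (C, Z) with payoffs (14, 17).
Under simultaneous play:
Player 1's best replies: W→A; X→B; Y→A; Z→D.
Column's best replies: A→X; B→X; C→Z; D→W.
Only (B, X) has each player best-responding; Nash payoffs (13, 14).
Column earns 17 sequentially versus 14 at the Nash outcome: better off.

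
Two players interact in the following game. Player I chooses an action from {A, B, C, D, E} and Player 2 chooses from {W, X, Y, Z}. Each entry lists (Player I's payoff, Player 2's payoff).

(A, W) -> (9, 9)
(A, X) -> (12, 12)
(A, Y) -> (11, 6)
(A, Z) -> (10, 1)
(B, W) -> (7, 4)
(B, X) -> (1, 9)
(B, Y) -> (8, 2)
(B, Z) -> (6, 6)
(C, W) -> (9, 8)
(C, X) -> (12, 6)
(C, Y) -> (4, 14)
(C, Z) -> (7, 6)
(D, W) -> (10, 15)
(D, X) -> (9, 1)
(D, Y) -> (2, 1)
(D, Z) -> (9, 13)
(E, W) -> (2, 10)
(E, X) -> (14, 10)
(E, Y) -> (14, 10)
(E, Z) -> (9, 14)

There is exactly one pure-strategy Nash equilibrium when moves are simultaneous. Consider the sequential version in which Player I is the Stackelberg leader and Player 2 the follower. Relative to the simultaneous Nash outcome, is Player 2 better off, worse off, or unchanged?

Solve by backward induction (Player I leads).
- A → Player 2 plays X (best of 9, 12, 6, 1); Player I gets 12.
- B → Player 2 plays X (best of 4, 9, 2, 6); Player I gets 1.
- C → Player 2 plays Y (best of 8, 6, 14, 6); Player I gets 4.
- D → Player 2 plays W (best of 15, 1, 1, 13); Player I gets 10.
- E → Player 2 plays Z (best of 10, 10, 10, 14); Player I gets 9.
Among 12, 1, 4, 10, 9, the best is 12 at A. Subgame-perfect outcome: (A, X) with payoffs (12, 12).
For the simultaneous game, intersect best replies.
Player I's best replies: W→D; X→E; Y→E; Z→A.
Player 2's best replies: A→X; B→X; C→Y; D→W; E→Z.
Only (D, W) has each player best-responding; Nash payoffs (10, 15).
Player 2 earns 12 sequentially versus 15 at the Nash outcome: worse off.

worse off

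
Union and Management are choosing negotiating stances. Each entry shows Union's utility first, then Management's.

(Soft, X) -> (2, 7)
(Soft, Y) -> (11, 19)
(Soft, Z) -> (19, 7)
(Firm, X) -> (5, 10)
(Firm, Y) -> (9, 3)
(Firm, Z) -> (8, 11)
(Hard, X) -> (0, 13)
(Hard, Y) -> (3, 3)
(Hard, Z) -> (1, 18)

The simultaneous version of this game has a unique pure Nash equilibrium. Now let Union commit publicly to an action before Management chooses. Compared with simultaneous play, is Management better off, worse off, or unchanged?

Solve by backward induction (Union leads).
- Soft → Management plays Y (best of 7, 19, 7); Union gets 11.
- Firm → Management plays Z (best of 10, 3, 11); Union gets 8.
- Hard → Management plays Z (best of 13, 3, 18); Union gets 1.
Union's induced payoffs are 11, 8, 1, so Union commits to Soft. Subgame-perfect outcome: (Soft, Y) with payoffs (11, 19).
Now find the simultaneous Nash equilibrium.
Union's best replies: X→Firm; Y→Soft; Z→Soft.
Management's best replies: Soft→Y; Firm→Z; Hard→Z.
Only (Soft, Y) has each player best-responding; Nash payoffs (11, 19).
Management earns 19 sequentially versus 19 at the Nash outcome: unchanged.

unchanged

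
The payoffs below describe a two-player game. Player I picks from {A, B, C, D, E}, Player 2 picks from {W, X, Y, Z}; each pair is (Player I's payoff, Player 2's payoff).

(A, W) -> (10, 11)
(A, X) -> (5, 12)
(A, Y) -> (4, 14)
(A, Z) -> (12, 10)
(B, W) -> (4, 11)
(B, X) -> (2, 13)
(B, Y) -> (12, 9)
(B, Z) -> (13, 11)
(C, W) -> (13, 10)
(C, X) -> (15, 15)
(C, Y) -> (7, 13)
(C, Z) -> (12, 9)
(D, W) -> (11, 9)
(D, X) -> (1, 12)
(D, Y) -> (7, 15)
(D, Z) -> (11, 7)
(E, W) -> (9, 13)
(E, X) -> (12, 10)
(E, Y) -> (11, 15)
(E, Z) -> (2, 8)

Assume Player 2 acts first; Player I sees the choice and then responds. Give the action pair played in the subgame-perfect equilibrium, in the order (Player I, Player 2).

(C, X)

Player I best-responds to each possible Player 2 move:
- W: Player I compares 10, 4, 13, 11, 9 and picks C; Player 2 would get 10.
- X: Player I compares 5, 2, 15, 1, 12 and picks C; Player 2 would get 15.
- Y: Player I compares 4, 12, 7, 7, 11 and picks B; Player 2 would get 9.
- Z: Player I compares 12, 13, 12, 11, 2 and picks B; Player 2 would get 11.
Player 2's induced payoffs are 10, 15, 9, 11, so Player 2 commits to X. Subgame-perfect outcome: (C, X) with payoffs (15, 15).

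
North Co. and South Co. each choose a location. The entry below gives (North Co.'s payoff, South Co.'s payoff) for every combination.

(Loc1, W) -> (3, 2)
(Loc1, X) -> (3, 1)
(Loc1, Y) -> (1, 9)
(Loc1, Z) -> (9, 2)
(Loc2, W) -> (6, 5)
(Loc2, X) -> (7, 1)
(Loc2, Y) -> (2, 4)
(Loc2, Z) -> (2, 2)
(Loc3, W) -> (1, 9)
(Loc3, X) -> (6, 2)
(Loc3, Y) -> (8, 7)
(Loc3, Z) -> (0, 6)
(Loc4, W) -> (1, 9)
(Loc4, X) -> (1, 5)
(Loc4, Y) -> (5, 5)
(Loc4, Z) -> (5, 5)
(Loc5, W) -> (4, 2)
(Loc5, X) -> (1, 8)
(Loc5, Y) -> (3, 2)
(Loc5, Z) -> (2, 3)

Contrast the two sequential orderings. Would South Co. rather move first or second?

If North Co. leads: South Co.'s best replies are Loc1→Y, Loc2→W, Loc3→W, Loc4→W, Loc5→X; North Co.'s induced payoffs 1, 6, 1, 1, 1; outcome (Loc2, W), payoffs (6, 5).
If South Co. leads: North Co.'s best replies are W→Loc2, X→Loc2, Y→Loc3, Z→Loc1; South Co.'s induced payoffs 5, 1, 7, 2; outcome (Loc3, Y), payoffs (8, 7).
South Co. gets 7 moving first and 5 moving second, so South Co. prefers to move first.

first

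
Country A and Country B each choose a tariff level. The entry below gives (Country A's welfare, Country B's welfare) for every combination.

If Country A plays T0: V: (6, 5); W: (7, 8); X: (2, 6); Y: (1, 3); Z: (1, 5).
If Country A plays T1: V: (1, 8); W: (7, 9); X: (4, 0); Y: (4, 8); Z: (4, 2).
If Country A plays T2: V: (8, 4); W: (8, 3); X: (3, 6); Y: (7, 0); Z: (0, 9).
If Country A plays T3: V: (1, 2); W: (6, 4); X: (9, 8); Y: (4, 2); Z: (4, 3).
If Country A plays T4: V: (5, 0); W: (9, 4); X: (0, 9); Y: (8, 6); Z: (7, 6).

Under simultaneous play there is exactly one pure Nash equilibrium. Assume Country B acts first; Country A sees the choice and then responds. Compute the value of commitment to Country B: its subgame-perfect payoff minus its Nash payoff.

0

Country A best-responds to each possible Country B move:
- V → Country A plays T2 (best of 6, 1, 8, 1, 5); Country B gets 4.
- W → Country A plays T4 (best of 7, 7, 8, 6, 9); Country B gets 4.
- X → Country A plays T3 (best of 2, 4, 3, 9, 0); Country B gets 8.
- Y → Country A plays T4 (best of 1, 4, 7, 4, 8); Country B gets 6.
- Z → Country A plays T4 (best of 1, 4, 0, 4, 7); Country B gets 6.
Country B's induced payoffs are 4, 4, 8, 6, 6, so Country B commits to X. Subgame-perfect outcome: (T3, X) with payoffs (9, 8).
Now find the simultaneous Nash equilibrium.
Country A's best replies: V→T2; W→T4; X→T3; Y→T4; Z→T4.
Country B's best replies: T0→W; T1→W; T2→Z; T3→X; T4→X.
The unique mutual best reply is (T3, X), giving (9, 8).
Country B's commitment gain: 8 − 8 = 0.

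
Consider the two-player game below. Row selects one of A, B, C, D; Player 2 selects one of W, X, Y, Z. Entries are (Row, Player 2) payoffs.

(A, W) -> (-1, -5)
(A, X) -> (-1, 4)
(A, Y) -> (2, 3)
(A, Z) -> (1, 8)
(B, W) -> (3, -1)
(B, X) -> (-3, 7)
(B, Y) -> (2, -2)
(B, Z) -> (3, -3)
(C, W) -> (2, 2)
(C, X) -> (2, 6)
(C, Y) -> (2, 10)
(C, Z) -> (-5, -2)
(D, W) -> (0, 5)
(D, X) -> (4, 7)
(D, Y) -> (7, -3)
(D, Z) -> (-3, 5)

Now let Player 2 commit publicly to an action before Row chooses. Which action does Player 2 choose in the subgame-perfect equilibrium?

X

Row best-responds to each possible Player 2 move:
- W: Row compares -1, 3, 2, 0 and picks B; Player 2 would get -1.
- X: Row compares -1, -3, 2, 4 and picks D; Player 2 would get 7.
- Y: Row compares 2, 2, 2, 7 and picks D; Player 2 would get -3.
- Z: Row compares 1, 3, -5, -3 and picks B; Player 2 would get -3.
Among -1, 7, -3, -3, the best is 7 at X. Subgame-perfect outcome: (D, X) with payoffs (4, 7).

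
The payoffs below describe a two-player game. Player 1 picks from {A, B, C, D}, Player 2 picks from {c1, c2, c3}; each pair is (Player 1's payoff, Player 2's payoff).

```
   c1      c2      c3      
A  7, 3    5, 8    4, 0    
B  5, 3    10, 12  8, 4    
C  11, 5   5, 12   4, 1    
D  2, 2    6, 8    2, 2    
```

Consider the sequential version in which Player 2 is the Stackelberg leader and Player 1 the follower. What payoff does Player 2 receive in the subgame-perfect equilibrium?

12

Player 1 best-responds to each possible Player 2 move:
- c1: BR = C, leader payoff 5.
- c2: BR = B, leader payoff 12.
- c3: BR = B, leader payoff 4.
Player 2's induced payoffs are 5, 12, 4, so Player 2 commits to c2. Subgame-perfect outcome: (B, c2) with payoffs (10, 12).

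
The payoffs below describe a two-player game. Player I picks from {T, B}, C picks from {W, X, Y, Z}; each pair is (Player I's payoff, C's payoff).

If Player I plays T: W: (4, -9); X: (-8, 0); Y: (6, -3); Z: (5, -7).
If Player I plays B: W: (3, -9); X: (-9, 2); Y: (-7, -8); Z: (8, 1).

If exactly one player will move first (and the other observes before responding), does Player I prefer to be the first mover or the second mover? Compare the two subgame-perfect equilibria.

second

If Player I leads: C's best replies are T→X, B→X; Player I's induced payoffs -8, -9; outcome (T, X), payoffs (-8, 0).
If C leads: Player I's best replies are W→T, X→T, Y→T, Z→B; C's induced payoffs -9, 0, -3, 1; outcome (B, Z), payoffs (8, 1).
Player I gets -8 moving first and 8 moving second, so Player I prefers to move second.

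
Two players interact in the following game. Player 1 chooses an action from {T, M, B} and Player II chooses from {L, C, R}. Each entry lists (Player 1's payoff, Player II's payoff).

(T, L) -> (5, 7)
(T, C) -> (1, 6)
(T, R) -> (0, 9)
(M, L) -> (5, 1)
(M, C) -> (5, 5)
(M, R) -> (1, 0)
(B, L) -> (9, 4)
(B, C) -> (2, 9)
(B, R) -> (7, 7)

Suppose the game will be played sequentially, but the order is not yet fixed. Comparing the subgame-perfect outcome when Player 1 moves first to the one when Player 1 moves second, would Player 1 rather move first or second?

second

If Player 1 leads: Player II's best replies are T→R, M→C, B→C; Player 1's induced payoffs 0, 5, 2; outcome (M, C), payoffs (5, 5).
If Player II leads: Player 1's best replies are L→B, C→M, R→B; Player II's induced payoffs 4, 5, 7; outcome (B, R), payoffs (7, 7).
Player 1 gets 5 moving first and 7 moving second, so Player 1 prefers to move second.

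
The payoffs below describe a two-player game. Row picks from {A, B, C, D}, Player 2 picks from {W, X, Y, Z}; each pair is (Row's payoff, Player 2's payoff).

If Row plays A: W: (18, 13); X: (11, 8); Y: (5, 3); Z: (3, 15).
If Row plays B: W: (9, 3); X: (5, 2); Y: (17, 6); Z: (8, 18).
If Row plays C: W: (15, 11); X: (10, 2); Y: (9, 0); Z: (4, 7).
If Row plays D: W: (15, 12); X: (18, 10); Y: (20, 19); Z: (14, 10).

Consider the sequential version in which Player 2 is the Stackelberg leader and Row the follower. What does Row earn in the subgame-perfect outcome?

Row best-responds to each possible Player 2 move:
- W: BR = A, leader payoff 13.
- X: BR = D, leader payoff 10.
- Y: BR = D, leader payoff 19.
- Z: BR = D, leader payoff 10.
Player 2's induced payoffs are 13, 10, 19, 10, so Player 2 commits to Y. Subgame-perfect outcome: (D, Y) with payoffs (20, 19).

20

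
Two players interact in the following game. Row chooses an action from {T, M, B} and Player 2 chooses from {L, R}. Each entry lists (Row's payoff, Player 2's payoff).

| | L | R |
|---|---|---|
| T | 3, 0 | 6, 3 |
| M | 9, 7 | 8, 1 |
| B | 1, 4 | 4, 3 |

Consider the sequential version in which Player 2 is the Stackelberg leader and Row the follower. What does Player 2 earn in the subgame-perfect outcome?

7

Solve by backward induction (Player 2 leads).
- L: BR = M, leader payoff 7.
- R: BR = M, leader payoff 1.
Among 7, 1, the best is 7 at L. Subgame-perfect outcome: (M, L) with payoffs (9, 7).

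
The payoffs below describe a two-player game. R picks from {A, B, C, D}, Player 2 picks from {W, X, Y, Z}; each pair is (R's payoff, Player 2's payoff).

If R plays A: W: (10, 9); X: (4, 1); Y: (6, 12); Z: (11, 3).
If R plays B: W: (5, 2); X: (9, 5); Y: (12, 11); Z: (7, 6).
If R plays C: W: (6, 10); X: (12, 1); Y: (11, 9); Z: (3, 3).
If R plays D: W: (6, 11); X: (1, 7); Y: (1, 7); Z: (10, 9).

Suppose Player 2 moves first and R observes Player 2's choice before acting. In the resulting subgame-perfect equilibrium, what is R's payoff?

12

R best-responds to each possible Player 2 move:
- W: R compares 10, 5, 6, 6 and picks A; Player 2 would get 9.
- X: R compares 4, 9, 12, 1 and picks C; Player 2 would get 1.
- Y: R compares 6, 12, 11, 1 and picks B; Player 2 would get 11.
- Z: R compares 11, 7, 3, 10 and picks A; Player 2 would get 3.
Maximizing over 9, 1, 11, 3, Player 2 chooses Y. Subgame-perfect outcome: (B, Y) with payoffs (12, 11).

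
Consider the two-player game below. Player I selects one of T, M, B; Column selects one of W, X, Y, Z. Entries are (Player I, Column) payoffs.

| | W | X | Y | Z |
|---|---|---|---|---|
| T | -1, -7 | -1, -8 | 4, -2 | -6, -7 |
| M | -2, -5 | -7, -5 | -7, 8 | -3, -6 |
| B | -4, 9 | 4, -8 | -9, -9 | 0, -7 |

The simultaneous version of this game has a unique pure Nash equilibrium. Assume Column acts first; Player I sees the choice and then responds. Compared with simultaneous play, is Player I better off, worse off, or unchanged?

Solve by backward induction (Column leads).
- W → Player I plays T (best of -1, -2, -4); Column gets -7.
- X → Player I plays B (best of -1, -7, 4); Column gets -8.
- Y → Player I plays T (best of 4, -7, -9); Column gets -2.
- Z → Player I plays B (best of -6, -3, 0); Column gets -7.
Column's induced payoffs are -7, -8, -2, -7, so Column commits to Y. Subgame-perfect outcome: (T, Y) with payoffs (4, -2).
Under simultaneous play:
Player I's best replies: W→T; X→B; Y→T; Z→B.
Column's best replies: T→Y; M→Y; B→W.
The unique mutual best reply is (T, Y), giving (4, -2).
Player I earns 4 sequentially versus 4 at the Nash outcome: unchanged.

unchanged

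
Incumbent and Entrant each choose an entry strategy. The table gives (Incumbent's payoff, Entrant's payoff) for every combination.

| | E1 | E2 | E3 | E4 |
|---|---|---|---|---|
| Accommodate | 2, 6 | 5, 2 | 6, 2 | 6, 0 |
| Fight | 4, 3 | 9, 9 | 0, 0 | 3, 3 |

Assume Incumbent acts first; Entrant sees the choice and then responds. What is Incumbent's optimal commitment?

Work backward from Entrant's decision.
- Accommodate: BR = E1, leader payoff 2.
- Fight: BR = E2, leader payoff 9.
Among 2, 9, the best is 9 at Fight. Subgame-perfect outcome: (Fight, E2) with payoffs (9, 9).

Fight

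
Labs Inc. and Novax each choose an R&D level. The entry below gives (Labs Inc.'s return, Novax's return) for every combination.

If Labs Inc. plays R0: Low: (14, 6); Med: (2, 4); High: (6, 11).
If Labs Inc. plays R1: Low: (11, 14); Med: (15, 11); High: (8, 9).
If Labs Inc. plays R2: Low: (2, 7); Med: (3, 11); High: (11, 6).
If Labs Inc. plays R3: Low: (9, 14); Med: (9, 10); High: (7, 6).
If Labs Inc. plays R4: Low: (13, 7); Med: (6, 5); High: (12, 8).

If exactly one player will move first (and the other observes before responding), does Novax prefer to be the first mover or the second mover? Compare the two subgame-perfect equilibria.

If Labs Inc. leads: Novax's best replies are R0→High, R1→Low, R2→Med, R3→Low, R4→High; Labs Inc.'s induced payoffs 6, 11, 3, 9, 12; outcome (R4, High), payoffs (12, 8).
If Novax leads: Labs Inc.'s best replies are Low→R0, Med→R1, High→R4; Novax's induced payoffs 6, 11, 8; outcome (R1, Med), payoffs (15, 11).
Novax gets 11 moving first and 8 moving second, so Novax prefers to move first.

first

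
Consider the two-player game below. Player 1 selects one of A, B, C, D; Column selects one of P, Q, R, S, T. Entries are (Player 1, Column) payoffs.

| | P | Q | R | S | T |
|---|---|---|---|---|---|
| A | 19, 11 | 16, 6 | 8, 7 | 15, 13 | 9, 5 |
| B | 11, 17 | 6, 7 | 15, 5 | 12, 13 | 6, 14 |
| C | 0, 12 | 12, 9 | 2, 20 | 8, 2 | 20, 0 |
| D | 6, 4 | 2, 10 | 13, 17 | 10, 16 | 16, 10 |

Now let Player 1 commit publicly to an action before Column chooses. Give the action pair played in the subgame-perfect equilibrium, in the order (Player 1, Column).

(A, S)

Solve by backward induction (Player 1 leads).
- A → Column plays S (best of 11, 6, 7, 13, 5); Player 1 gets 15.
- B → Column plays P (best of 17, 7, 5, 13, 14); Player 1 gets 11.
- C → Column plays R (best of 12, 9, 20, 2, 0); Player 1 gets 2.
- D → Column plays R (best of 4, 10, 17, 16, 10); Player 1 gets 13.
Player 1's induced payoffs are 15, 11, 2, 13, so Player 1 commits to A. Subgame-perfect outcome: (A, S) with payoffs (15, 13).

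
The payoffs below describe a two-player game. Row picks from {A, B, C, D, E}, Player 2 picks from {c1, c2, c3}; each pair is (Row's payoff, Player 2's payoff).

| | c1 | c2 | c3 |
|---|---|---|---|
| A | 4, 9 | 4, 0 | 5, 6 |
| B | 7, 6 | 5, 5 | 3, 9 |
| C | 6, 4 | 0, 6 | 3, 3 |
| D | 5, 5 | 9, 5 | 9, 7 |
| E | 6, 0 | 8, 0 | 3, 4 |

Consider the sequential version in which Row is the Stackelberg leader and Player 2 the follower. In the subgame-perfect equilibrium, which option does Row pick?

Work backward from Player 2's decision.
- A: BR = c1, leader payoff 4.
- B: BR = c3, leader payoff 3.
- C: BR = c2, leader payoff 0.
- D: BR = c3, leader payoff 9.
- E: BR = c3, leader payoff 3.
Row's induced payoffs are 4, 3, 0, 9, 3, so Row commits to D. Subgame-perfect outcome: (D, c3) with payoffs (9, 7).

D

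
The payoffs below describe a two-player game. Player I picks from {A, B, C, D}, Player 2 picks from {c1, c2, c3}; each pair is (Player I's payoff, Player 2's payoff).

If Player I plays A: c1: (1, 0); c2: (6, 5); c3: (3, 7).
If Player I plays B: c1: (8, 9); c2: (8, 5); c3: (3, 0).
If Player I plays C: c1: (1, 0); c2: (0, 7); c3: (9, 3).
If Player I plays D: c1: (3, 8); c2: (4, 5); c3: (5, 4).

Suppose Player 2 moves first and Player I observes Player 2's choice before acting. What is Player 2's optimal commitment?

c1

Backward induction with Player 2 moving first.
- c1 → Player I plays B (best of 1, 8, 1, 3); Player 2 gets 9.
- c2 → Player I plays B (best of 6, 8, 0, 4); Player 2 gets 5.
- c3 → Player I plays C (best of 3, 3, 9, 5); Player 2 gets 3.
Among 9, 5, 3, the best is 9 at c1. Subgame-perfect outcome: (B, c1) with payoffs (8, 9).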